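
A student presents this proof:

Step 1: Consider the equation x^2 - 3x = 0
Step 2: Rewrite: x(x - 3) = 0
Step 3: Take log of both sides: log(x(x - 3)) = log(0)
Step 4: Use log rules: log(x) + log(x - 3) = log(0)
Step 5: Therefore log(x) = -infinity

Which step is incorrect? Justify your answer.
Step 3: Take log of both sides: log(x(x - 3)) = log(0)

Step 3 takes the logarithm of both sides, resulting in log(0) on the right side. The logarithm is only defined for positive numbers; log(0) is undefined (approaches negative infinity). This operation is invalid.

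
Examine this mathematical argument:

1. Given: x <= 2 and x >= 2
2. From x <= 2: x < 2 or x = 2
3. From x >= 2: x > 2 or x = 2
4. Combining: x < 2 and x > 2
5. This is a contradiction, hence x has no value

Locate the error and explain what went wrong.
Step 4: Combining: x < 2 and x > 2

Step 4 incorrectly combines the conditions. From x <= 2 and x >= 2, the intersection is x = 2. The error treats the 'or' cases as 'and' requirements. The correct conclusion is that x = 2 is the unique solution, not that no solution exists.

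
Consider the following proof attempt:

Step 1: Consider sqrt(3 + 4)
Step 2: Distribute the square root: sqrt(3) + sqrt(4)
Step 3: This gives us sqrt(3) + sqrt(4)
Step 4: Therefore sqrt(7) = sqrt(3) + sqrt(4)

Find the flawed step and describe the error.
Step 2: Distribute the square root: sqrt(3) + sqrt(4)

Step 2 incorrectly 'distributes' the square root over addition. The square root function does not distribute: sqrt(a + b) ≠ sqrt(a) + sqrt(b). In fact, sqrt(3 + 4) = sqrt(7) ≈ 2.6458, while sqrt(3) + sqrt(4) ≈ 3.7321.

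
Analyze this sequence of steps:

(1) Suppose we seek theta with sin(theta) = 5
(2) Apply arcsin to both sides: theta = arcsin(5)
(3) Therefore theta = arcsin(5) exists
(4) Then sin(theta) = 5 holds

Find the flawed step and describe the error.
Step 2: Apply arcsin to both sides: theta = arcsin(5)

Step 2 applies arcsin to 5. However, arcsin(x) is only defined for x in [-1, 1] because sin(theta) can only produce values in that range. Since |5| > 1, arcsin(5) is undefined. There is no angle whose sine equals 5.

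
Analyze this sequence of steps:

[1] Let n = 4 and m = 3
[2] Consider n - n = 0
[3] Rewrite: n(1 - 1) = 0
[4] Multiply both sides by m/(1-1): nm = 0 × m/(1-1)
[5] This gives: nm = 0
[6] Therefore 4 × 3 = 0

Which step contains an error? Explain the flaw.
Step 4: Multiply both sides by m/(1-1): nm = 0 × m/(1-1)

Step 4 multiplies both sides by m/(1-1). However, 1-1 = 0, so this is multiplication by m/0, which is undefined. We cannot multiply by an undefined expression.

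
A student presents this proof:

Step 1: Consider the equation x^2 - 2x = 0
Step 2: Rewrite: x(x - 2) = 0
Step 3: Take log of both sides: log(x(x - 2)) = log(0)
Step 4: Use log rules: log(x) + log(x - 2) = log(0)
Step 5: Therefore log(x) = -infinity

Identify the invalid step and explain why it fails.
Step 3: Take log of both sides: log(x(x - 2)) = log(0)

Step 3 takes the logarithm of both sides, resulting in log(0) on the right side. The logarithm is only defined for positive numbers; log(0) is undefined (approaches negative infinity). This operation is invalid.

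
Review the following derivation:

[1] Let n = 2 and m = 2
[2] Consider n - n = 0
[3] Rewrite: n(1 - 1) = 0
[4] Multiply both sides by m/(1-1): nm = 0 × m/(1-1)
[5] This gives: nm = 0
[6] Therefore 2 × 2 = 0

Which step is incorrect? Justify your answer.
Step 4: Multiply both sides by m/(1-1): nm = 0 × m/(1-1)

Step 4 multiplies both sides by m/(1-1). However, 1-1 = 0, so this is multiplication by m/0, which is undefined. We cannot multiply by an undefined expression.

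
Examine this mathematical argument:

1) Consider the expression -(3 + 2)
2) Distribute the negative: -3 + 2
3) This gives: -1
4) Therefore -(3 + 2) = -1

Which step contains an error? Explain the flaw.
Step 2: Distribute the negative: -3 + 2

Step 2 incorrectly distributes the negative sign. The correct distribution is -(3 + 2) = -3 - 2 = -5. The negative must be applied to both terms, not just the first. The error treats -(3 + 2) as -3 + 2, which equals -1 instead of -5.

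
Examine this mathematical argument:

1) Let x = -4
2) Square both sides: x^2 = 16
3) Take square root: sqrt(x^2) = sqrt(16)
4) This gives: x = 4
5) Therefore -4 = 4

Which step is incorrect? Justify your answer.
Step 4: This gives: x = 4

Step 4 incorrectly states that sqrt(x^2) = x. The correct identity is sqrt(x^2) = |x|. Since x = -4 < 0, we have sqrt(x^2) = |-4| = 4, not x = -4.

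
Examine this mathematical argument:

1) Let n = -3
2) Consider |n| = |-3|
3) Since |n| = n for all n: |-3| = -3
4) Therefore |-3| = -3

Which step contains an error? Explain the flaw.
Step 3: Since |n| = n for all n: |-3| = -3

Step 3 incorrectly states that |n| = n for all n. The correct definition is |n| = n when n >= 0, and |n| = -n when n < 0. Since -3 < 0, we have |-3| = -(-3) = 3, not -3.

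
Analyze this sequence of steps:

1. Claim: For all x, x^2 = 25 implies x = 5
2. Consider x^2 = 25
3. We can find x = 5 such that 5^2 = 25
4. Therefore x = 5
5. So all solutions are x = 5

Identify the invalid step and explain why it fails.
Step 4: Therefore x = 5

Step 4 incorrectly concludes that x = 5 is the only solution. The proof shows that x = 5 is A solution (existence), but does not show it is the ONLY solution (uniqueness). In fact, x = -5 is also a solution since (-5)^2 = 25. Finding one solution doesn't prove there are no others.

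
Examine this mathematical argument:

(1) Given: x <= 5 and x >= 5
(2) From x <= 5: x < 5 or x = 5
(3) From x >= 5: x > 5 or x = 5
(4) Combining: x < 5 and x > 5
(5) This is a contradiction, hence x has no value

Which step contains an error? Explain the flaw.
Step 4: Combining: x < 5 and x > 5

Step 4 incorrectly combines the conditions. From x <= 5 and x >= 5, the intersection is x = 5. The error treats the 'or' cases as 'and' requirements. The correct conclusion is that x = 5 is the unique solution, not that no solution exists.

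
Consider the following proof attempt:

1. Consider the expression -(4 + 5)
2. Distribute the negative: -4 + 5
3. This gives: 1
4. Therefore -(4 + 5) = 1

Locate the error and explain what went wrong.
Step 2: Distribute the negative: -4 + 5

Step 2 incorrectly distributes the negative sign. The correct distribution is -(4 + 5) = -4 - 5 = -9. The negative must be applied to both terms, not just the first. The error treats -(4 + 5) as -4 + 5, which equals 1 instead of -9.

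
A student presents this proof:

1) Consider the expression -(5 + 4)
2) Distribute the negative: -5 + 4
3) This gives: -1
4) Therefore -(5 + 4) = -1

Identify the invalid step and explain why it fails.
Step 2: Distribute the negative: -5 + 4

Step 2 incorrectly distributes the negative sign. The correct distribution is -(5 + 4) = -5 - 4 = -9. The negative must be applied to both terms, not just the first. The error treats -(5 + 4) as -5 + 4, which equals -1 instead of -9.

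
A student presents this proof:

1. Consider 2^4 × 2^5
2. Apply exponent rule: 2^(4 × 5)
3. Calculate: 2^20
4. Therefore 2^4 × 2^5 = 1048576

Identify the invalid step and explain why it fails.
Step 2: Apply exponent rule: 2^(4 × 5)

Step 2 incorrectly states that a^b × a^c = a^(b×c). The correct rule is a^b × a^c = a^(b+c). The actual value is 2^4 × 2^5 = 2^9 = 512, not 2^20 = 1048576.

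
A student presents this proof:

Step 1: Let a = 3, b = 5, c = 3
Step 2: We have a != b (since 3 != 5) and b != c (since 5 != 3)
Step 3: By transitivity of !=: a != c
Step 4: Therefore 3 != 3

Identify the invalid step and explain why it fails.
Step 3: By transitivity of !=: a != c

Step 3 incorrectly applies transitivity to the '!=' relation. Transitivity states: if a R b and b R c, then a R c. However, '!=' is not transitive. Counterexample: 3 != 5 and 5 != 3, but 3 = 3 (both equal 3). Transitivity holds for relations like <, <=, =, but not for !=.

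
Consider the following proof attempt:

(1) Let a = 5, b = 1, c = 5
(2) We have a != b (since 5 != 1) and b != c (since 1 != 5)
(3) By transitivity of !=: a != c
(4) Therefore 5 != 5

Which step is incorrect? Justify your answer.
Step 3: By transitivity of !=: a != c

Step 3 incorrectly applies transitivity to the '!=' relation. Transitivity states: if a R b and b R c, then a R c. However, '!=' is not transitive. Counterexample: 5 != 1 and 1 != 5, but 5 = 5 (both equal 5). Transitivity holds for relations like <, <=, =, but not for !=.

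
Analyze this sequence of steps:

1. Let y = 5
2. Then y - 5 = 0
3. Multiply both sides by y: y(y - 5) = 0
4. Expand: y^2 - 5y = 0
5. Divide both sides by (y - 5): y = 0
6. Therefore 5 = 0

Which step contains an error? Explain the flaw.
Step 5: Divide both sides by (y - 5): y = 0

Step 5 divides both sides by (y - 5). However, since y = 5, we have (y - 5) = 0. Division by zero is undefined, making this step invalid.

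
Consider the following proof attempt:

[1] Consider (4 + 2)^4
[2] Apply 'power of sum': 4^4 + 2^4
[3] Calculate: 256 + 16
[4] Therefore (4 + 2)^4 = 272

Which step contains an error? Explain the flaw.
Step 2: Apply 'power of sum': 4^4 + 2^4

Step 2 incorrectly applies a non-existent rule '(a+b)^n = a^n + b^n'. This is false in general. The correct expansion uses the binomial theorem. The actual value is (4 + 2)^4 = 6^4 = 1296, not 272.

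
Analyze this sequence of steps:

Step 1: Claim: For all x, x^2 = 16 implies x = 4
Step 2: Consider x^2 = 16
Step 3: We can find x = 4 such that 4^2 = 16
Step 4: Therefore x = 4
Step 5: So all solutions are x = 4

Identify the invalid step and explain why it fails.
Step 4: Therefore x = 4

Step 4 incorrectly concludes that x = 4 is the only solution. The proof shows that x = 4 is A solution (existence), but does not show it is the ONLY solution (uniqueness). In fact, x = -4 is also a solution since (-4)^2 = 16. Finding one solution doesn't prove there are no others.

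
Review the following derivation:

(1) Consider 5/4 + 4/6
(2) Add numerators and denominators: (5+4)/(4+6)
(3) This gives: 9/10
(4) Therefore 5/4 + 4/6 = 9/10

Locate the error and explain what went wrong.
Step 2: Add numerators and denominators: (5+4)/(4+6)

Step 2 incorrectly adds fractions by separately adding numerators and denominators. This is wrong. The correct method requires a common denominator: 5/4 + 4/6 = (5×6 + 4×4)/(4×6) = 46/24 = 23/12. The method used gives 9/10, which is different.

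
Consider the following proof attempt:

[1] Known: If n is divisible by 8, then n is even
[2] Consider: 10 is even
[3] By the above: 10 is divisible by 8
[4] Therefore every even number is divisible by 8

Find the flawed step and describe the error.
Step 3: By the above: 10 is divisible by 8

Step 3 commits the fallacy of affirming the consequent. The known fact 'divisible by 8 → even' does NOT imply 'even → divisible by 8'. That would be the converse, which is false. For example, 10 is even but 10 ÷ 8 = 1.25, which is not an integer.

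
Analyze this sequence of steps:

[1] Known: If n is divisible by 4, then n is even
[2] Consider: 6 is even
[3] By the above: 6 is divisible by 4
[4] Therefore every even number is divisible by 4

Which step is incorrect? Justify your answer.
Step 3: By the above: 6 is divisible by 4

Step 3 commits the fallacy of affirming the consequent. The known fact 'divisible by 4 → even' does NOT imply 'even → divisible by 4'. That would be the converse, which is false. For example, 6 is even but 6 ÷ 4 = 1.50, which is not an integer.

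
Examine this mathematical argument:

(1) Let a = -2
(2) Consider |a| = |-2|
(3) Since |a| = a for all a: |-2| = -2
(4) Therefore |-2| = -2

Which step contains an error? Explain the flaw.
Step 3: Since |a| = a for all a: |-2| = -2

Step 3 incorrectly states that |a| = a for all a. The correct definition is |a| = a when a >= 0, and |a| = -a when a < 0. Since -2 < 0, we have |-2| = -(-2) = 2, not -2.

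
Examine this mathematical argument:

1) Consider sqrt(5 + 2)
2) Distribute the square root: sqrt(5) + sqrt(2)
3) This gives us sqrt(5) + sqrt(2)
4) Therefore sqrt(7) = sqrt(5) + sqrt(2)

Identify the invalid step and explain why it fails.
Step 2: Distribute the square root: sqrt(5) + sqrt(2)

Step 2 incorrectly 'distributes' the square root over addition. The square root function does not distribute: sqrt(a + b) ≠ sqrt(a) + sqrt(b). In fact, sqrt(5 + 2) = sqrt(7) ≈ 2.6458, while sqrt(5) + sqrt(2) ≈ 3.6503.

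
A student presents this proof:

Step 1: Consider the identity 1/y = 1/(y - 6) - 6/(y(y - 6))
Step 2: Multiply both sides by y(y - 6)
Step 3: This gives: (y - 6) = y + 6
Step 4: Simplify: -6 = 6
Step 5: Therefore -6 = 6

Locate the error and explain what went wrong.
Step 3: This gives: (y - 6) = y + 6

Step 3 makes a sign error when clearing denominators. Multiplying -6/(y(y - 6)) by y(y - 6) gives -6, not +6. The correct result is (y - 6) = y - 6, which is trivially true, not (y - 6) = y + 6. (Step 1 is a valid identity: 1/(y - 6) - 6/(y(y - 6)) = (y - 6)/(y(y - 6)) = 1/y.)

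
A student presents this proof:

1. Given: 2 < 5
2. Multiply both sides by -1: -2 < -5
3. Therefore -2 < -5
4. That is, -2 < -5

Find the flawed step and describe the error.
Step 2: Multiply both sides by -1: -2 < -5

Step 2 multiplies both sides by -1 but fails to reverse the inequality sign. When multiplying (or dividing) an inequality by a negative number, the direction must be reversed. Since 2 < 5, we should get -2 > -5, i.e., -2 > -5.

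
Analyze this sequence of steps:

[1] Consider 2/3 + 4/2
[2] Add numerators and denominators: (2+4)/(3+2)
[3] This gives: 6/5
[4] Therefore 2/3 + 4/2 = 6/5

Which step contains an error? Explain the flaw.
Step 2: Add numerators and denominators: (2+4)/(3+2)

Step 2 incorrectly adds fractions by separately adding numerators and denominators. This is wrong. The correct method requires a common denominator: 2/3 + 4/2 = (2×2 + 4×3)/(3×2) = 16/6 = 8/3. The method used gives 6/5, which is different.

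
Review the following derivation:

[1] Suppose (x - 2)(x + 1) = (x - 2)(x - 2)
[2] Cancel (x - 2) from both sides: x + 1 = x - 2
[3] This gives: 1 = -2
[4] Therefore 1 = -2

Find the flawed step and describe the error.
Step 2: Cancel (x - 2) from both sides: x + 1 = x - 2

Step 2 cancels (x - 2) from both sides. This is only valid if (x - 2) ≠ 0, i.e., x ≠ 2. When x = 2, both sides equal zero regardless of the other factors. The correct approach requires considering x = 2 as a separate case.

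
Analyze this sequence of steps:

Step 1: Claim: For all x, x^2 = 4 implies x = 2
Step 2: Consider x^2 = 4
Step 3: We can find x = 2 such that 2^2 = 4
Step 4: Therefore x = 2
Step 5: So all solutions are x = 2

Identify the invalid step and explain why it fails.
Step 4: Therefore x = 2

Step 4 incorrectly concludes that x = 2 is the only solution. The proof shows that x = 2 is A solution (existence), but does not show it is the ONLY solution (uniqueness). In fact, x = -2 is also a solution since (-2)^2 = 4. Finding one solution doesn't prove there are no others.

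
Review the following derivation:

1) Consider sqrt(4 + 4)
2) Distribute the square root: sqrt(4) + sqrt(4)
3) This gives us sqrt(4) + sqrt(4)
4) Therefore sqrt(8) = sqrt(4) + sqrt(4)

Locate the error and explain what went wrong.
Step 2: Distribute the square root: sqrt(4) + sqrt(4)

Step 2 incorrectly 'distributes' the square root over addition. The square root function does not distribute: sqrt(a + b) ≠ sqrt(a) + sqrt(b). In fact, sqrt(4 + 4) = sqrt(8) ≈ 2.8284, while sqrt(4) + sqrt(4) ≈ 4.0000.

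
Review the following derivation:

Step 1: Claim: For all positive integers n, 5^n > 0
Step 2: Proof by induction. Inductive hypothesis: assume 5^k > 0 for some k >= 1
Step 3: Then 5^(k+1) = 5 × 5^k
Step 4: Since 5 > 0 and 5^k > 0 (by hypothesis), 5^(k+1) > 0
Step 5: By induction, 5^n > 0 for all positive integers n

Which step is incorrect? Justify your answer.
Step 5: By induction, 5^n > 0 for all positive integers n

Step 5 concludes the proof by induction, but no base case was ever established. A valid induction proof requires: (1) a base case proving 5^1 > 0, and (2) an inductive step showing IF 5^k > 0 THEN 5^(k+1) > 0. Steps 2-4 correctly establish the inductive step, but without the base case the conclusion in step 5 does not follow.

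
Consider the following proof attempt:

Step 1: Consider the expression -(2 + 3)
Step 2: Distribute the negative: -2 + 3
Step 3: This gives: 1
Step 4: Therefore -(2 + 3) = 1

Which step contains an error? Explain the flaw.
Step 2: Distribute the negative: -2 + 3

Step 2 incorrectly distributes the negative sign. The correct distribution is -(2 + 3) = -2 - 3 = -5. The negative must be applied to both terms, not just the first. The error treats -(2 + 3) as -2 + 3, which equals 1 instead of -5.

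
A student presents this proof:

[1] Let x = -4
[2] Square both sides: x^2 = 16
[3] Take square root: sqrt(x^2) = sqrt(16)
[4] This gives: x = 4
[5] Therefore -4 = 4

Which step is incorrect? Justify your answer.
Step 4: This gives: x = 4

Step 4 incorrectly states that sqrt(x^2) = x. The correct identity is sqrt(x^2) = |x|. Since x = -4 < 0, we have sqrt(x^2) = |-4| = 4, not x = -4.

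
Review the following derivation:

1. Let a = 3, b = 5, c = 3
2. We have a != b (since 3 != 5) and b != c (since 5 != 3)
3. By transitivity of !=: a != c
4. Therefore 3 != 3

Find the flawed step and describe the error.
Step 3: By transitivity of !=: a != c

Step 3 incorrectly applies transitivity to the '!=' relation. Transitivity states: if a R b and b R c, then a R c. However, '!=' is not transitive. Counterexample: 3 != 5 and 5 != 3, but 3 = 3 (both equal 3). Transitivity holds for relations like <, <=, =, but not for !=.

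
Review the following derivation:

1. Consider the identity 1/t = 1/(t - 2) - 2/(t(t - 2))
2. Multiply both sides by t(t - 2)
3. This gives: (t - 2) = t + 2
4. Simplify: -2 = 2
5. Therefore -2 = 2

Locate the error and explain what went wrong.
Step 3: This gives: (t - 2) = t + 2

Step 3 makes a sign error when clearing denominators. Multiplying -2/(t(t - 2)) by t(t - 2) gives -2, not +2. The correct result is (t - 2) = t - 2, which is trivially true, not (t - 2) = t + 2. (Step 1 is a valid identity: 1/(t - 2) - 2/(t(t - 2)) = (t - 2)/(t(t - 2)) = 1/t.)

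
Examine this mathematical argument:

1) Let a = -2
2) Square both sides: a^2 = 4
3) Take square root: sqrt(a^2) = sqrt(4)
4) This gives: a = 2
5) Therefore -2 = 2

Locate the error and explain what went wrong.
Step 4: This gives: a = 2

Step 4 incorrectly states that sqrt(a^2) = a. The correct identity is sqrt(a^2) = |a|. Since a = -2 < 0, we have sqrt(a^2) = |-2| = 2, not a = -2.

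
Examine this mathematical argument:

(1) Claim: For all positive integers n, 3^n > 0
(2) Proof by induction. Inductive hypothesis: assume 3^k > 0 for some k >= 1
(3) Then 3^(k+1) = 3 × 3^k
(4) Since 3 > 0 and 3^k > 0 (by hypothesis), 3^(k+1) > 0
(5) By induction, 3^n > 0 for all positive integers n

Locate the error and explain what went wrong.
Step 5: By induction, 3^n > 0 for all positive integers n

Step 5 concludes the proof by induction, but no base case was ever established. A valid induction proof requires: (1) a base case proving 3^1 > 0, and (2) an inductive step showing IF 3^k > 0 THEN 3^(k+1) > 0. Steps 2-4 correctly establish the inductive step, but without the base case the conclusion in step 5 does not follow.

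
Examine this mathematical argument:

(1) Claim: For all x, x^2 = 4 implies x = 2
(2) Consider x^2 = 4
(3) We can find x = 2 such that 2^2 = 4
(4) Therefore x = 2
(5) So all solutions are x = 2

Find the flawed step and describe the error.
Step 4: Therefore x = 2

Step 4 incorrectly concludes that x = 2 is the only solution. The proof shows that x = 2 is A solution (existence), but does not show it is the ONLY solution (uniqueness). In fact, x = -2 is also a solution since (-2)^2 = 4. Finding one solution doesn't prove there are no others.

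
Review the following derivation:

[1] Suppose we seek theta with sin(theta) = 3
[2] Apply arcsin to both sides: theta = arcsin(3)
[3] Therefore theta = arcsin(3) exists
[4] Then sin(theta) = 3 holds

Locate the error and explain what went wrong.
Step 2: Apply arcsin to both sides: theta = arcsin(3)

Step 2 applies arcsin to 3. However, arcsin(x) is only defined for x in [-1, 1] because sin(theta) can only produce values in that range. Since |3| > 1, arcsin(3) is undefined. There is no angle whose sine equals 3.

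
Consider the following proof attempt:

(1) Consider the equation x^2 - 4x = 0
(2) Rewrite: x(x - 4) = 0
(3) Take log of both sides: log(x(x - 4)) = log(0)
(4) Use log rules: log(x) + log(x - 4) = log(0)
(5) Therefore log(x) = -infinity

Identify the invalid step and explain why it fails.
Step 3: Take log of both sides: log(x(x - 4)) = log(0)

Step 3 takes the logarithm of both sides, resulting in log(0) on the right side. The logarithm is only defined for positive numbers; log(0) is undefined (approaches negative infinity). This operation is invalid.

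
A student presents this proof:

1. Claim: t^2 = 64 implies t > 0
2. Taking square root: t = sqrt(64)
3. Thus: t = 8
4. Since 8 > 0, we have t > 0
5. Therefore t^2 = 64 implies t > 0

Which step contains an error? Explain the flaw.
Step 2: Taking square root: t = sqrt(64)

Step 2 takes the square root and assumes the positive root only. The equation t^2 = 64 actually has two solutions: t = 8 and t = -8. The proof silently assumes t > 0 without justification, then uses this assumption to conclude t > 0, which is circular. The counterexample t = -8 shows the claim is false.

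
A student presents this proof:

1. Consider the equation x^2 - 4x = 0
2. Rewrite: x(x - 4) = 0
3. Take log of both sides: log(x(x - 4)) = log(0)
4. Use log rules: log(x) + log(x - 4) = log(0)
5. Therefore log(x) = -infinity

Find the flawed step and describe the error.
Step 3: Take log of both sides: log(x(x - 4)) = log(0)

Step 3 takes the logarithm of both sides, resulting in log(0) on the right side. The logarithm is only defined for positive numbers; log(0) is undefined (approaches negative infinity). This operation is invalid.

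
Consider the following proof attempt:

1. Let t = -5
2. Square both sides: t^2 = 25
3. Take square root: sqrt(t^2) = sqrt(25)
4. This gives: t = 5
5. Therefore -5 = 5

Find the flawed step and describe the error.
Step 4: This gives: t = 5

Step 4 incorrectly states that sqrt(t^2) = t. The correct identity is sqrt(t^2) = |t|. Since t = -5 < 0, we have sqrt(t^2) = |-5| = 5, not t = -5.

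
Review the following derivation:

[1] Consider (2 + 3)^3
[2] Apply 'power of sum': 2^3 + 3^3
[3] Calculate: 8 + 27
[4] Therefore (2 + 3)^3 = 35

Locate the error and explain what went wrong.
Step 2: Apply 'power of sum': 2^3 + 3^3

Step 2 incorrectly applies a non-existent rule '(a+b)^n = a^n + b^n'. This is false in general. The correct expansion uses the binomial theorem. The actual value is (2 + 3)^3 = 5^3 = 125, not 35.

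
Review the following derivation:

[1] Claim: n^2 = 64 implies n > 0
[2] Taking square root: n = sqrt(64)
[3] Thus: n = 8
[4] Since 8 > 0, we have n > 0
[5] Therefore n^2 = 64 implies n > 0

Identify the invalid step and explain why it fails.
Step 2: Taking square root: n = sqrt(64)

Step 2 takes the square root and assumes the positive root only. The equation n^2 = 64 actually has two solutions: n = 8 and n = -8. The proof silently assumes n > 0 without justification, then uses this assumption to conclude n > 0, which is circular. The counterexample n = -8 shows the claim is false.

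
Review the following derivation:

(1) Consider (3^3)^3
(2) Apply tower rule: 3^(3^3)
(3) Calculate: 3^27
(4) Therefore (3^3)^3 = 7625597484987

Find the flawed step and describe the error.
Step 2: Apply tower rule: 3^(3^3)

Step 2 incorrectly states that (a^b)^c = a^(b^c). The correct rule is (a^b)^c = a^(b×c). The actual value is (3^3)^3 = 3^9 = 19683, not 3^27 = 7625597484987.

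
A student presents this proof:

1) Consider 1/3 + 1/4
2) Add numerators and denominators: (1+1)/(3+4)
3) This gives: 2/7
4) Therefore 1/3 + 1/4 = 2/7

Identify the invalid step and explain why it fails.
Step 2: Add numerators and denominators: (1+1)/(3+4)

Step 2 incorrectly adds fractions by separately adding numerators and denominators. This is wrong. The correct method requires a common denominator: 1/3 + 1/4 = (1×4 + 1×3)/(3×4) = 7/12 = 7/12. The method used gives 2/7, which is different.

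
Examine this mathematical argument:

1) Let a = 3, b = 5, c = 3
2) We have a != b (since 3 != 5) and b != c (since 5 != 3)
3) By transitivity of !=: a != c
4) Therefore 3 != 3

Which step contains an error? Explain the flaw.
Step 3: By transitivity of !=: a != c

Step 3 incorrectly applies transitivity to the '!=' relation. Transitivity states: if a R b and b R c, then a R c. However, '!=' is not transitive. Counterexample: 3 != 5 and 5 != 3, but 3 = 3 (both equal 3). Transitivity holds for relations like <, <=, =, but not for !=.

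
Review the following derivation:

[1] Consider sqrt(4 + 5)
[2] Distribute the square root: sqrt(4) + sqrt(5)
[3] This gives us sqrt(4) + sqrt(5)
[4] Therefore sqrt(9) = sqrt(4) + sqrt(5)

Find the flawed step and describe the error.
Step 2: Distribute the square root: sqrt(4) + sqrt(5)

Step 2 incorrectly 'distributes' the square root over addition. The square root function does not distribute: sqrt(a + b) ≠ sqrt(a) + sqrt(b). In fact, sqrt(4 + 5) = sqrt(9) ≈ 3.0000, while sqrt(4) + sqrt(5) ≈ 4.2361.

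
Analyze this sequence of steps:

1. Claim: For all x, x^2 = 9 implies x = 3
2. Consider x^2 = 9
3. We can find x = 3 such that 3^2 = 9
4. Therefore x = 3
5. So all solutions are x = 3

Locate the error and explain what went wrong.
Step 4: Therefore x = 3

Step 4 incorrectly concludes that x = 3 is the only solution. The proof shows that x = 3 is A solution (existence), but does not show it is the ONLY solution (uniqueness). In fact, x = -3 is also a solution since (-3)^2 = 9. Finding one solution doesn't prove there are no others.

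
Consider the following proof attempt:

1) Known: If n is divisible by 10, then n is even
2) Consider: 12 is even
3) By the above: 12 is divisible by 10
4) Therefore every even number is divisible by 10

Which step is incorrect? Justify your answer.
Step 3: By the above: 12 is divisible by 10

Step 3 commits the fallacy of affirming the consequent. The known fact 'divisible by 10 → even' does NOT imply 'even → divisible by 10'. That would be the converse, which is false. For example, 12 is even but 12 ÷ 10 = 1.20, which is not an integer.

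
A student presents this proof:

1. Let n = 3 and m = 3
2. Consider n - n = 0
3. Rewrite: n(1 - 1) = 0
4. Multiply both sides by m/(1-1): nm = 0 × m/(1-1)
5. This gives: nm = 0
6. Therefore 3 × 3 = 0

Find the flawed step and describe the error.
Step 4: Multiply both sides by m/(1-1): nm = 0 × m/(1-1)

Step 4 multiplies both sides by m/(1-1). However, 1-1 = 0, so this is multiplication by m/0, which is undefined. We cannot multiply by an undefined expression.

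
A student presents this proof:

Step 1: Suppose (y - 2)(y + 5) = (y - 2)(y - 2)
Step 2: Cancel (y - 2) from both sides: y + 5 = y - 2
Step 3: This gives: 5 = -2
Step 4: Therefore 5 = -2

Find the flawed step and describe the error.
Step 2: Cancel (y - 2) from both sides: y + 5 = y - 2

Step 2 cancels (y - 2) from both sides. This is only valid if (y - 2) ≠ 0, i.e., y ≠ 2. When y = 2, both sides equal zero regardless of the other factors. The correct approach requires considering y = 2 as a separate case.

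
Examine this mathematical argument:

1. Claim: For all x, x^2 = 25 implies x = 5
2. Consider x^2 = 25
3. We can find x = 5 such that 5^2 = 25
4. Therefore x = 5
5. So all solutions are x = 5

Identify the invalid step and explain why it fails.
Step 4: Therefore x = 5

Step 4 incorrectly concludes that x = 5 is the only solution. The proof shows that x = 5 is A solution (existence), but does not show it is the ONLY solution (uniqueness). In fact, x = -5 is also a solution since (-5)^2 = 25. Finding one solution doesn't prove there are no others.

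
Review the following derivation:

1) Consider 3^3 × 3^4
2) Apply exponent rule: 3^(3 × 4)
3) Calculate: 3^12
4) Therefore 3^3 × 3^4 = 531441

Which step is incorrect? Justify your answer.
Step 2: Apply exponent rule: 3^(3 × 4)

Step 2 incorrectly states that a^b × a^c = a^(b×c). The correct rule is a^b × a^c = a^(b+c). The actual value is 3^3 × 3^4 = 3^7 = 2187, not 3^12 = 531441.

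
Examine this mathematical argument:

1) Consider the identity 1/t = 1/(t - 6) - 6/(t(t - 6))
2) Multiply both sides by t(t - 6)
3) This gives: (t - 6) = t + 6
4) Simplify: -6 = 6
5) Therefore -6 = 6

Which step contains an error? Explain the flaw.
Step 3: This gives: (t - 6) = t + 6

Step 3 makes a sign error when clearing denominators. Multiplying -6/(t(t - 6)) by t(t - 6) gives -6, not +6. The correct result is (t - 6) = t - 6, which is trivially true, not (t - 6) = t + 6. (Step 1 is a valid identity: 1/(t - 6) - 6/(t(t - 6)) = (t - 6)/(t(t - 6)) = 1/t.)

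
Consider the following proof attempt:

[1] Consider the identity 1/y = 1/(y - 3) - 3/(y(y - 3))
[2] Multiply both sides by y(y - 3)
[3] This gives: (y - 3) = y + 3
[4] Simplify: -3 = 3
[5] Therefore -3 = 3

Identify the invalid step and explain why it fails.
Step 3: This gives: (y - 3) = y + 3

Step 3 makes a sign error when clearing denominators. Multiplying -3/(y(y - 3)) by y(y - 3) gives -3, not +3. The correct result is (y - 3) = y - 3, which is trivially true, not (y - 3) = y + 3. (Step 1 is a valid identity: 1/(y - 3) - 3/(y(y - 3)) = (y - 3)/(y(y - 3)) = 1/y.)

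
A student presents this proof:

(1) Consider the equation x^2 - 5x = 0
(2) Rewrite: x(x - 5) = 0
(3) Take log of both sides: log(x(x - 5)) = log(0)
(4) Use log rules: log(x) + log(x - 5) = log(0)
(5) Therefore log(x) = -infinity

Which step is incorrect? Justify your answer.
Step 3: Take log of both sides: log(x(x - 5)) = log(0)

Step 3 takes the logarithm of both sides, resulting in log(0) on the right side. The logarithm is only defined for positive numbers; log(0) is undefined (approaches negative infinity). This operation is invalid.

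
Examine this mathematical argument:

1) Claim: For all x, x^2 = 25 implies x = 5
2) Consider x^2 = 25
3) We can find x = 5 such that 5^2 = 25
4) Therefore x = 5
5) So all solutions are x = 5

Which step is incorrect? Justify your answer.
Step 4: Therefore x = 5

Step 4 incorrectly concludes that x = 5 is the only solution. The proof shows that x = 5 is A solution (existence), but does not show it is the ONLY solution (uniqueness). In fact, x = -5 is also a solution since (-5)^2 = 25. Finding one solution doesn't prove there are no others.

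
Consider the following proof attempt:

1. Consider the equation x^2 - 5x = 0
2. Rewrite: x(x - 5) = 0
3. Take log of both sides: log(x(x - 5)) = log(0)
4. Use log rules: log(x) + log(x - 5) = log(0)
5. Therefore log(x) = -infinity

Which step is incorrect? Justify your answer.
Step 3: Take log of both sides: log(x(x - 5)) = log(0)

Step 3 takes the logarithm of both sides, resulting in log(0) on the right side. The logarithm is only defined for positive numbers; log(0) is undefined (approaches negative infinity). This operation is invalid.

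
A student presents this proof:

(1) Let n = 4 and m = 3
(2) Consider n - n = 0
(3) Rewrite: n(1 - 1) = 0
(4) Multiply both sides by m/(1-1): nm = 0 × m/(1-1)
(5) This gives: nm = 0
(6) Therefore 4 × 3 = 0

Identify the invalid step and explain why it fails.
Step 4: Multiply both sides by m/(1-1): nm = 0 × m/(1-1)

Step 4 multiplies both sides by m/(1-1). However, 1-1 = 0, so this is multiplication by m/0, which is undefined. We cannot multiply by an undefined expression.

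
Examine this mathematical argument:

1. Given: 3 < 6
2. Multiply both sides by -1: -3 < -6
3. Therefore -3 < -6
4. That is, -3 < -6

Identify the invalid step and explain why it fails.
Step 2: Multiply both sides by -1: -3 < -6

Step 2 multiplies both sides by -1 but fails to reverse the inequality sign. When multiplying (or dividing) an inequality by a negative number, the direction must be reversed. Since 3 < 6, we should get -3 > -6, i.e., -3 > -6.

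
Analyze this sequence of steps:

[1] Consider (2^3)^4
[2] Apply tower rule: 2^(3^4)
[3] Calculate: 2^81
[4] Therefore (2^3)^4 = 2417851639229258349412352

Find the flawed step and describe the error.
Step 2: Apply tower rule: 2^(3^4)

Step 2 incorrectly states that (a^b)^c = a^(b^c). The correct rule is (a^b)^c = a^(b×c). The actual value is (2^3)^4 = 2^12 = 4096, not 2^81 = 2417851639229258349412352.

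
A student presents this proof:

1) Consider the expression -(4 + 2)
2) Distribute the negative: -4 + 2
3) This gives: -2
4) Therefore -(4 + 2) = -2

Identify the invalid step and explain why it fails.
Step 2: Distribute the negative: -4 + 2

Step 2 incorrectly distributes the negative sign. The correct distribution is -(4 + 2) = -4 - 2 = -6. The negative must be applied to both terms, not just the first. The error treats -(4 + 2) as -4 + 2, which equals -2 instead of -6.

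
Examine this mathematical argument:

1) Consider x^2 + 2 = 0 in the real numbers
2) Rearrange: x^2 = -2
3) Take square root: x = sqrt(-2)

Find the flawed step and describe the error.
Step 3: Take square root: x = sqrt(-2)

Step 3 takes the square root of -2, which is negative. In the real number system, the square root of a negative number is undefined. The equation x^2 + 2 = 0 has no real solutions. Square roots of negative numbers only exist in the complex numbers.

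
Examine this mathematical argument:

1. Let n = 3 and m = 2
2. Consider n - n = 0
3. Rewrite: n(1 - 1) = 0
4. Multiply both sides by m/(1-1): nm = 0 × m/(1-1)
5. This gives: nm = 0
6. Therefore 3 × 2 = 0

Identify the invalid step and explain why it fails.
Step 4: Multiply both sides by m/(1-1): nm = 0 × m/(1-1)

Step 4 multiplies both sides by m/(1-1). However, 1-1 = 0, so this is multiplication by m/0, which is undefined. We cannot multiply by an undefined expression.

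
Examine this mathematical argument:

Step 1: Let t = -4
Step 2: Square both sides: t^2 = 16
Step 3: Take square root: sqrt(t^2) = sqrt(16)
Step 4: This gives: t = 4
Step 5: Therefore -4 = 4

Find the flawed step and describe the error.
Step 4: This gives: t = 4

Step 4 incorrectly states that sqrt(t^2) = t. The correct identity is sqrt(t^2) = |t|. Since t = -4 < 0, we have sqrt(t^2) = |-4| = 4, not t = -4.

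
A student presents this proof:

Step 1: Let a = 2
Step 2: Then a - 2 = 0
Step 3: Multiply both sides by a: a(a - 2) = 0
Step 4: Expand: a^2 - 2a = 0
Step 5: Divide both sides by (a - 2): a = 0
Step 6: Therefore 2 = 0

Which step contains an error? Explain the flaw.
Step 5: Divide both sides by (a - 2): a = 0

Step 5 divides both sides by (a - 2). However, since a = 2, we have (a - 2) = 0. Division by zero is undefined, making this step invalid.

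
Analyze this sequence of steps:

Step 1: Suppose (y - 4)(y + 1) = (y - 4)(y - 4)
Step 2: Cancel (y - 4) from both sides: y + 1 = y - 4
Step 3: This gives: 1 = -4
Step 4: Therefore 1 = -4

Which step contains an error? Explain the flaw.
Step 2: Cancel (y - 4) from both sides: y + 1 = y - 4

Step 2 cancels (y - 4) from both sides. This is only valid if (y - 4) ≠ 0, i.e., y ≠ 4. When y = 4, both sides equal zero regardless of the other factors. The correct approach requires considering y = 4 as a separate case.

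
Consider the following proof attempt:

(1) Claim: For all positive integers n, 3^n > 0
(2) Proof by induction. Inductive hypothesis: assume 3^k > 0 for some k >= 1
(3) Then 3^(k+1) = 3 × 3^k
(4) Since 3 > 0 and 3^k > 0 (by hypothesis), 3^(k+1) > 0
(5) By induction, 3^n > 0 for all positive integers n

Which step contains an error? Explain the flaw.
Step 5: By induction, 3^n > 0 for all positive integers n

Step 5 concludes the proof by induction, but no base case was ever established. A valid induction proof requires: (1) a base case proving 3^1 > 0, and (2) an inductive step showing IF 3^k > 0 THEN 3^(k+1) > 0. Steps 2-4 correctly establish the inductive step, but without the base case the conclusion in step 5 does not follow.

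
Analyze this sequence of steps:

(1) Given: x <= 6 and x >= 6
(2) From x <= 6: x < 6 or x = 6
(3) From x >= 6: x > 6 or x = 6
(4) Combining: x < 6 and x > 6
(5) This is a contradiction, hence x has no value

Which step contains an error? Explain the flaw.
Step 4: Combining: x < 6 and x > 6

Step 4 incorrectly combines the conditions. From x <= 6 and x >= 6, the intersection is x = 6. The error treats the 'or' cases as 'and' requirements. The correct conclusion is that x = 6 is the unique solution, not that no solution exists.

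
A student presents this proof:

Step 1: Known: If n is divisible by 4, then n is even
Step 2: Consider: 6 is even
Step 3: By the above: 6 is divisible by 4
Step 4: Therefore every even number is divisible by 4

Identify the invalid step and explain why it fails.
Step 3: By the above: 6 is divisible by 4

Step 3 commits the fallacy of affirming the consequent. The known fact 'divisible by 4 → even' does NOT imply 'even → divisible by 4'. That would be the converse, which is false. For example, 6 is even but 6 ÷ 4 = 1.50, which is not an integer.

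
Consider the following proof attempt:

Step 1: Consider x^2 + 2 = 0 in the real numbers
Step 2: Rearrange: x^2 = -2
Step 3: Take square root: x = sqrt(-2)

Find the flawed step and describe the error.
Step 3: Take square root: x = sqrt(-2)

Step 3 takes the square root of -2, which is negative. In the real number system, the square root of a negative number is undefined. The equation x^2 + 2 = 0 has no real solutions. Square roots of negative numbers only exist in the complex numbers.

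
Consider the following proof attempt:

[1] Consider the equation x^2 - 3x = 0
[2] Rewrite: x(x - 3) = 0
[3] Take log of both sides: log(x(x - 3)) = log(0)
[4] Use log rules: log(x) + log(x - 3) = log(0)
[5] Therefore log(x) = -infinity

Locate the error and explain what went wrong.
Step 3: Take log of both sides: log(x(x - 3)) = log(0)

Step 3 takes the logarithm of both sides, resulting in log(0) on the right side. The logarithm is only defined for positive numbers; log(0) is undefined (approaches negative infinity). This operation is invalid.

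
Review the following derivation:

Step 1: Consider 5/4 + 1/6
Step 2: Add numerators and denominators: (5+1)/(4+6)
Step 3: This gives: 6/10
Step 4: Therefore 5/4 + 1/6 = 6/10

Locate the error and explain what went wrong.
Step 2: Add numerators and denominators: (5+1)/(4+6)

Step 2 incorrectly adds fractions by separately adding numerators and denominators. This is wrong. The correct method requires a common denominator: 5/4 + 1/6 = (5×6 + 1×4)/(4×6) = 34/24 = 17/12. The method used gives 6/10, which is different.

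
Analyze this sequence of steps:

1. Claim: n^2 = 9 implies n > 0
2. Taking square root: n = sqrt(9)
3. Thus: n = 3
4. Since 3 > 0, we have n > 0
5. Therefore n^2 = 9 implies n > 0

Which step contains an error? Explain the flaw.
Step 2: Taking square root: n = sqrt(9)

Step 2 takes the square root and assumes the positive root only. The equation n^2 = 9 actually has two solutions: n = 3 and n = -3. The proof silently assumes n > 0 without justification, then uses this assumption to conclude n > 0, which is circular. The counterexample n = -3 shows the claim is false.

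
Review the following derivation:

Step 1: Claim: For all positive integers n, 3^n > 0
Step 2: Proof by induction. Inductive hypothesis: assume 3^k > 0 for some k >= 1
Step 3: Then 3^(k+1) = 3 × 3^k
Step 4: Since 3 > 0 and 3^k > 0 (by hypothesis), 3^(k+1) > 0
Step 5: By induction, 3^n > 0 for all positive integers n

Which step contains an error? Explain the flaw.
Step 5: By induction, 3^n > 0 for all positive integers n

Step 5 concludes the proof by induction, but no base case was ever established. A valid induction proof requires: (1) a base case proving 3^1 > 0, and (2) an inductive step showing IF 3^k > 0 THEN 3^(k+1) > 0. Steps 2-4 correctly establish the inductive step, but without the base case the conclusion in step 5 does not follow.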